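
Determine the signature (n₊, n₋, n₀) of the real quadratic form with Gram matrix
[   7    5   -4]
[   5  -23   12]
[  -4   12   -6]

Answer: (2, 1, 0)

Derivation:
step 0: pivot 7 → sign +
step 1: pivot -186/7 → sign −
step 2: pivot 2/93 → sign +
signature = (2, 1, 0)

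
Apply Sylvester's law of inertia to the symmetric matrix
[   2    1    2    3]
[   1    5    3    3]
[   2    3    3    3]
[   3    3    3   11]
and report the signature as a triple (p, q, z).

step 0: pivot 2 → sign +
step 1: pivot 9/2 → sign +
step 2: pivot 1/9 → sign +
step 3: pivot 2 → sign +
signature = (4, 0, 0)

Answer: (4, 0, 0)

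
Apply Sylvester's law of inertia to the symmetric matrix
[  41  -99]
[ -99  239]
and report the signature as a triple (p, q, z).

step 0: pivot 41 → sign +
step 1: pivot -2/41 → sign −
signature = (1, 1, 0)

Answer: (1, 1, 0)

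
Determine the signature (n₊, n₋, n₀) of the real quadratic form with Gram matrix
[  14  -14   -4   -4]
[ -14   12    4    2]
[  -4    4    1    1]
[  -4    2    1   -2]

Answer: (1, 3, 0)

Derivation:
step 0: pivot 14 → sign +
step 1: pivot -2 → sign −
step 2: pivot -1/7 → sign −
step 3: pivot -1 → sign −
signature = (1, 3, 0)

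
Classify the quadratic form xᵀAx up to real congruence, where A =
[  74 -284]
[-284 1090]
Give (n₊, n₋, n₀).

step 0: pivot 74 → sign +
step 1: pivot 2/37 → sign +
signature = (2, 0, 0)

Answer: (2, 0, 0)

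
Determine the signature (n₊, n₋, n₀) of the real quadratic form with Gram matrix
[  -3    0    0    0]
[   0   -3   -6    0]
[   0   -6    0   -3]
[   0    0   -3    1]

step 0: pivot -3 → sign −
step 1: pivot -3 → sign −
step 2: pivot 12 → sign +
step 3: pivot 1/4 → sign +
signature = (2, 2, 0)

Answer: (2, 2, 0)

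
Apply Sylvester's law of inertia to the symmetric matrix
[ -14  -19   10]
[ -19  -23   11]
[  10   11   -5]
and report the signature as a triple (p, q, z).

Answer: (1, 2, 0)

Derivation:
step 0: pivot -14 → sign −
step 1: pivot 39/14 → sign +
step 2: pivot -3/13 → sign −
signature = (1, 2, 0)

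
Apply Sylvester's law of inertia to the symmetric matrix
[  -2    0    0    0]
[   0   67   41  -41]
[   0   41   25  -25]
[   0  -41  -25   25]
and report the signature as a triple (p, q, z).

step 0: pivot -2 → sign −
step 1: pivot 67 → sign +
step 2: pivot -6/67 → sign −
step 3: row/col 3 already zero → sign 0
signature = (1, 2, 1)

Answer: (1, 2, 1)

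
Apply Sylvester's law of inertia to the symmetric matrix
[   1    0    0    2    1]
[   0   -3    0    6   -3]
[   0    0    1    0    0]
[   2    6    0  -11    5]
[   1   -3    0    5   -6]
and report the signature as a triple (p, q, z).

step 0: pivot 1 → sign +
step 1: pivot -3 → sign −
step 2: pivot 1 → sign +
step 3: pivot -3 → sign −
step 4: pivot -1 → sign −
signature = (2, 3, 0)

Answer: (2, 3, 0)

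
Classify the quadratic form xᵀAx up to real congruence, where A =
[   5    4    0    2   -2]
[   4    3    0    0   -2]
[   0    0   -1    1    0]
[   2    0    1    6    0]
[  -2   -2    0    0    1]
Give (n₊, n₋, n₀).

Answer: (3, 2, 0)

Derivation:
step 0: pivot 5 → sign +
step 1: pivot -1/5 → sign −
step 2: pivot -1 → sign −
step 3: pivot 19 → sign +
step 4: pivot 3/19 → sign +
signature = (3, 2, 0)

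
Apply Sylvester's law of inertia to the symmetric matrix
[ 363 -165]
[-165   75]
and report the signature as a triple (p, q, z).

step 0: pivot 363 → sign +
step 1: row/col 1 already zero → sign 0
signature = (1, 0, 1)

Answer: (1, 0, 1)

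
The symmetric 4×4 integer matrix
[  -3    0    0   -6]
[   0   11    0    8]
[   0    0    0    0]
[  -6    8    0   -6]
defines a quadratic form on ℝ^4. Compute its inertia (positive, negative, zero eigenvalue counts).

Answer: (2, 1, 1)

Derivation:
step 0: pivot -3 → sign −
step 1: pivot 11 → sign +
step 2: pivot 2/11 → sign +
step 3: row/col 3 already zero → sign 0
signature = (2, 1, 1)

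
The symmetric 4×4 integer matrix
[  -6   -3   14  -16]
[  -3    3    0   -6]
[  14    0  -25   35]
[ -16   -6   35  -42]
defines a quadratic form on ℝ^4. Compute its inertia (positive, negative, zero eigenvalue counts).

Answer: (1, 3, 0)

Derivation:
step 0: pivot -6 → sign −
step 1: pivot 9/2 → sign +
step 2: pivot -29/9 → sign −
step 3: pivot -1/29 → sign −
signature = (1, 3, 0)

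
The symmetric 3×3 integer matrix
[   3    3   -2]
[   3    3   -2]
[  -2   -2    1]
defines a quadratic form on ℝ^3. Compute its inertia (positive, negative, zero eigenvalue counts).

Answer: (1, 1, 1)

Derivation:
step 0: pivot 3 → sign +
step 1: pivot -1/3 → sign −
step 2: row/col 2 already zero → sign 0
signature = (1, 1, 1)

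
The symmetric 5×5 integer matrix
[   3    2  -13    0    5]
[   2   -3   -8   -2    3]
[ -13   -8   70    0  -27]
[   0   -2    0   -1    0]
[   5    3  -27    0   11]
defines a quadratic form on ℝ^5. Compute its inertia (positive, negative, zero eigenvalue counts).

step 0: pivot 3 → sign +
step 1: pivot -13/3 → sign −
step 2: pivot 179/13 → sign +
step 3: pivot -15/179 → sign −
step 4: pivot 3/5 → sign +
signature = (3, 2, 0)

Answer: (3, 2, 0)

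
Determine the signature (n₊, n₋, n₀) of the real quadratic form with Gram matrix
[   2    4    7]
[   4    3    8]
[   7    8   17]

Answer: (1, 2, 0)

Derivation:
step 0: pivot 2 → sign +
step 1: pivot -5 → sign −
step 2: pivot -3/10 → sign −
signature = (1, 2, 0)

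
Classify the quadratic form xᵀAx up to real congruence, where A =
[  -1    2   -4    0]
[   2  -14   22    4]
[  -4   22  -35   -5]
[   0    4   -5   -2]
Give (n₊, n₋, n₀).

step 0: pivot -1 → sign −
step 1: pivot -10 → sign −
step 2: pivot 3/5 → sign +
step 3: pivot -1 → sign −
signature = (1, 3, 0)

Answer: (1, 3, 0)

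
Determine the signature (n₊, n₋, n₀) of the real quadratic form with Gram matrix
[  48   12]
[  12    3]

step 0: pivot 48 → sign +
step 1: row/col 1 already zero → sign 0
signature = (1, 0, 1)

Answer: (1, 0, 1)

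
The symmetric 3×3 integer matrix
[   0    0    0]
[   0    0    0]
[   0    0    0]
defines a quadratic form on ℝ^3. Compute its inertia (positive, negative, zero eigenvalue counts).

Answer: (0, 0, 3)

Derivation:
step 0: row/col 0 already zero → sign 0
step 1: row/col 1 already zero → sign 0
step 2: row/col 2 already zero → sign 0
signature = (0, 0, 3)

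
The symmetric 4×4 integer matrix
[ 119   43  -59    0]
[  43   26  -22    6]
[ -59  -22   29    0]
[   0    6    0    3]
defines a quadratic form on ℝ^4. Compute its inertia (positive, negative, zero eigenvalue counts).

Answer: (3, 1, 0)

Derivation:
step 0: pivot 119 → sign +
step 1: pivot 1245/119 → sign +
step 2: pivot -123/415 → sign −
step 3: pivot 3/41 → sign +
signature = (3, 1, 0)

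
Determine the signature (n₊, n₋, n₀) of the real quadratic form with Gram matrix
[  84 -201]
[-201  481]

Answer: (2, 0, 0)

Derivation:
step 0: pivot 84 → sign +
step 1: pivot 1/28 → sign +
signature = (2, 0, 0)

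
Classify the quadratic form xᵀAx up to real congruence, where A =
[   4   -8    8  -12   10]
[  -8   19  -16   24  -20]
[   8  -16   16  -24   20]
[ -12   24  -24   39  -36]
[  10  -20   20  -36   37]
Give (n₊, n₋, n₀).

step 0: pivot 4 → sign +
step 1: pivot 3 → sign +
step 2: pivot 3 → sign +
step 3: row/col 3 already zero → sign 0
step 4: row/col 4 already zero → sign 0
signature = (3, 0, 2)

Answer: (3, 0, 2)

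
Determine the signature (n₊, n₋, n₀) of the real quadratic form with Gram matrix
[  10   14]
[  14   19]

Answer: (1, 1, 0)

Derivation:
step 0: pivot 10 → sign +
step 1: pivot -3/5 → sign −
signature = (1, 1, 0)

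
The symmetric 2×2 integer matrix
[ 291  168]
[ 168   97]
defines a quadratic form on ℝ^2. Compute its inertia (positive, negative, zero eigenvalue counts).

Answer: (2, 0, 0)

Derivation:
step 0: pivot 291 → sign +
step 1: pivot 1/97 → sign +
signature = (2, 0, 0)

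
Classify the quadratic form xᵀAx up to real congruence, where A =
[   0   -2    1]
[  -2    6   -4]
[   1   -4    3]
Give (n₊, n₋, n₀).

step 0: pivot 6 → sign +
step 1: pivot -2/3 → sign −
step 2: pivot 1/2 → sign +
signature = (2, 1, 0)

Answer: (2, 1, 0)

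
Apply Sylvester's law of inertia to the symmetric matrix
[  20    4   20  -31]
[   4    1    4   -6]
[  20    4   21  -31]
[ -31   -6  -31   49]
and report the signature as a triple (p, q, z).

step 0: pivot 20 → sign +
step 1: pivot 1/5 → sign +
step 2: pivot 1 → sign +
step 3: pivot 3/4 → sign +
signature = (4, 0, 0)

Answer: (4, 0, 0)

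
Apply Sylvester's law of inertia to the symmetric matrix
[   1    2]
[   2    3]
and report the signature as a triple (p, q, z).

Answer: (1, 1, 0)

Derivation:
step 0: pivot 1 → sign +
step 1: pivot -1 → sign −
signature = (1, 1, 0)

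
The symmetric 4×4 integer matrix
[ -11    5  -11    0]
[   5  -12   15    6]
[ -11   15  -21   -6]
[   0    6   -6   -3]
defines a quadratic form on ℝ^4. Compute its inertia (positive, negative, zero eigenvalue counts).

Answer: (2, 2, 0)

Derivation:
step 0: pivot -11 → sign −
step 1: pivot -107/11 → sign −
step 2: pivot 30/107 → sign +
step 3: pivot 3/5 → sign +
signature = (2, 2, 0)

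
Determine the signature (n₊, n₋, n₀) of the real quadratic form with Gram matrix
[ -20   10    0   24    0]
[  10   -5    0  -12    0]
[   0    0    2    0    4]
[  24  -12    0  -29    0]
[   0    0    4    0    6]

Answer: (1, 3, 1)

Derivation:
step 0: pivot -20 → sign −
step 1: pivot 2 → sign +
step 2: pivot -1/5 → sign −
step 3: pivot -2 → sign −
step 4: row/col 4 already zero → sign 0
signature = (1, 3, 1)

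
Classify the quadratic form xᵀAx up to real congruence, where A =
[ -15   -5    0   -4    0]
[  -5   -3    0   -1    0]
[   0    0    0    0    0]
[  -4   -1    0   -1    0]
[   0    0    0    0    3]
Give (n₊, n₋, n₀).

step 0: pivot -15 → sign −
step 1: pivot -4/3 → sign −
step 2: pivot 3/20 → sign +
step 3: pivot 3 → sign +
step 4: row/col 4 already zero → sign 0
signature = (2, 2, 1)

Answer: (2, 2, 1)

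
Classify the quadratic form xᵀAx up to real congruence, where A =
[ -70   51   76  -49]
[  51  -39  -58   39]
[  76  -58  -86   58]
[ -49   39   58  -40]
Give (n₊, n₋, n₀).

step 0: pivot -70 → sign −
step 1: pivot -129/70 → sign −
step 2: pivot 34/129 → sign +
step 3: pivot 3/17 → sign +
signature = (2, 2, 0)

Answer: (2, 2, 0)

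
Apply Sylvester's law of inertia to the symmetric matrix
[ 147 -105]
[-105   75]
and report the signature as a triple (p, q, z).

step 0: pivot 147 → sign +
step 1: row/col 1 already zero → sign 0
signature = (1, 0, 1)

Answer: (1, 0, 1)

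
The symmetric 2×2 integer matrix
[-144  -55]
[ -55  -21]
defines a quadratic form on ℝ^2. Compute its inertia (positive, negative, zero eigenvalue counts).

Answer: (1, 1, 0)

Derivation:
step 0: pivot -144 → sign −
step 1: pivot 1/144 → sign +
signature = (1, 1, 0)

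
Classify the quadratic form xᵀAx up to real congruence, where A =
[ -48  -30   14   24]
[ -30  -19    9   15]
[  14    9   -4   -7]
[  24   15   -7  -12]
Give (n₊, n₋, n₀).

Answer: (1, 2, 1)

Derivation:
step 0: pivot -48 → sign −
step 1: pivot -1/4 → sign −
step 2: pivot 1/3 → sign +
step 3: row/col 3 already zero → sign 0
signature = (1, 2, 1)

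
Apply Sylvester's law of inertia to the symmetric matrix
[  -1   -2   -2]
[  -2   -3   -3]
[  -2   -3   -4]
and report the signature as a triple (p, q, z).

step 0: pivot -1 → sign −
step 1: pivot 1 → sign +
step 2: pivot -1 → sign −
signature = (1, 2, 0)

Answer: (1, 2, 0)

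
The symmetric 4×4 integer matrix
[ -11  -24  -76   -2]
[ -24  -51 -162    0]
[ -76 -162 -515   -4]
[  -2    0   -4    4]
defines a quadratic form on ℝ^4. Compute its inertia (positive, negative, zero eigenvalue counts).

Answer: (1, 2, 1)

Derivation:
step 0: pivot -11 → sign −
step 1: pivot 15/11 → sign +
step 2: pivot -3/5 → sign −
step 3: row/col 3 already zero → sign 0
signature = (1, 2, 1)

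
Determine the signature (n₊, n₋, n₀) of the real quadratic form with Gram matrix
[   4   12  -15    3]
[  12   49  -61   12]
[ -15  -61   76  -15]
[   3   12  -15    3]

Answer: (3, 0, 1)

Derivation:
step 0: pivot 4 → sign +
step 1: pivot 13 → sign +
step 2: pivot 3/52 → sign +
step 3: row/col 3 already zero → sign 0
signature = (3, 0, 1)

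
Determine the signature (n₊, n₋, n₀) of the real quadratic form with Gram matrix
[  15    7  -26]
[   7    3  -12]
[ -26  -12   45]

step 0: pivot 15 → sign +
step 1: pivot -4/15 → sign −
step 2: row/col 2 already zero → sign 0
signature = (1, 1, 1)

Answer: (1, 1, 1)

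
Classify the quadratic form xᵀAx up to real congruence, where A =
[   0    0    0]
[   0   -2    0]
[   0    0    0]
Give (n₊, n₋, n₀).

step 0: pivot -2 → sign −
step 1: row/col 1 already zero → sign 0
step 2: row/col 2 already zero → sign 0
signature = (0, 1, 2)

Answer: (0, 1, 2)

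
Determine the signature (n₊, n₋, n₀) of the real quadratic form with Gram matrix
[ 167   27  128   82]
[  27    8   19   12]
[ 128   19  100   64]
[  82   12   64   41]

Answer: (4, 0, 0)

Derivation:
step 0: pivot 167 → sign +
step 1: pivot 607/167 → sign +
step 2: pivot 669/607 → sign +
step 3: pivot 3/223 → sign +
signature = (4, 0, 0)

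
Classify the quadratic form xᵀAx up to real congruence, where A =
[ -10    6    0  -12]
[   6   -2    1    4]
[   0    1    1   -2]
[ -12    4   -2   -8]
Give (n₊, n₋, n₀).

step 0: pivot -10 → sign −
step 1: pivot 8/5 → sign +
step 2: pivot 3/8 → sign +
step 3: row/col 3 already zero → sign 0
signature = (2, 1, 1)

Answer: (2, 1, 1)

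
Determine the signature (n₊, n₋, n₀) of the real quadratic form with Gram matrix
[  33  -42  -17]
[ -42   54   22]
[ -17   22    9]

step 0: pivot 33 → sign +
step 1: pivot 6/11 → sign +
step 2: row/col 2 already zero → sign 0
signature = (2, 0, 1)

Answer: (2, 0, 1)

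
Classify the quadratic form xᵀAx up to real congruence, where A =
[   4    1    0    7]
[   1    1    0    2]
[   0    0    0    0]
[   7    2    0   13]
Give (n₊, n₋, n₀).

Answer: (3, 0, 1)

Derivation:
step 0: pivot 4 → sign +
step 1: pivot 3/4 → sign +
step 2: pivot 2/3 → sign +
step 3: row/col 3 already zero → sign 0
signature = (3, 0, 1)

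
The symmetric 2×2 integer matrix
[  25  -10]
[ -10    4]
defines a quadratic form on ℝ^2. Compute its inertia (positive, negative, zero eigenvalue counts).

step 0: pivot 25 → sign +
step 1: row/col 1 already zero → sign 0
signature = (1, 0, 1)

Answer: (1, 0, 1)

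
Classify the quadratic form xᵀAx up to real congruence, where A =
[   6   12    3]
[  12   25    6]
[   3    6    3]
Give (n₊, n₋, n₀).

Answer: (3, 0, 0)

Derivation:
step 0: pivot 6 → sign +
step 1: pivot 1 → sign +
step 2: pivot 3/2 → sign +
signature = (3, 0, 0)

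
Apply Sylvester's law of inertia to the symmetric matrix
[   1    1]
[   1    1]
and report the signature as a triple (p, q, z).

step 0: pivot 1 → sign +
step 1: row/col 1 already zero → sign 0
signature = (1, 0, 1)

Answer: (1, 0, 1)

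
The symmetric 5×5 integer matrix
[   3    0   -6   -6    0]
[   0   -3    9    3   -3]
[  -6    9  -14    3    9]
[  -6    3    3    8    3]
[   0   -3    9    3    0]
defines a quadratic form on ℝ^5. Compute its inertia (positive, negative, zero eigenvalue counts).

step 0: pivot 3 → sign +
step 1: pivot -3 → sign −
step 2: pivot 1 → sign +
step 3: pivot -1 → sign −
step 4: pivot 3 → sign +
signature = (3, 2, 0)

Answer: (3, 2, 0)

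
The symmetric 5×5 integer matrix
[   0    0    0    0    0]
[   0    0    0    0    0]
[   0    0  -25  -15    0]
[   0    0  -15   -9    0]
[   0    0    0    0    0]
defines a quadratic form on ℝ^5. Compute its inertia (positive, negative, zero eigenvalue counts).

step 0: pivot -25 → sign −
step 1: row/col 1 already zero → sign 0
step 2: row/col 2 already zero → sign 0
step 3: row/col 3 already zero → sign 0
step 4: row/col 4 already zero → sign 0
signature = (0, 1, 4)

Answer: (0, 1, 4)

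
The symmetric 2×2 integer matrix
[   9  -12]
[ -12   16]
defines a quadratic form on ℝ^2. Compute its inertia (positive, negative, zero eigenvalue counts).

step 0: pivot 9 → sign +
step 1: row/col 1 already zero → sign 0
signature = (1, 0, 1)

Answer: (1, 0, 1)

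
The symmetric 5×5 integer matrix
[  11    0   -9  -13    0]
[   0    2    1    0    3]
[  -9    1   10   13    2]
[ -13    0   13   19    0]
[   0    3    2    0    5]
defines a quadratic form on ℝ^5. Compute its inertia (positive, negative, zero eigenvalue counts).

Answer: (5, 0, 0)

Derivation:
step 0: pivot 11 → sign +
step 1: pivot 2 → sign +
step 2: pivot 47/22 → sign +
step 3: pivot 48/47 → sign +
step 4: pivot 1/12 → sign +
signature = (5, 0, 0)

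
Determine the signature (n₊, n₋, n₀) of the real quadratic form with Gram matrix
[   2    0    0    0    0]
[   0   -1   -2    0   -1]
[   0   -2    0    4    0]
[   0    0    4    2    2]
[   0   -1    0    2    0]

step 0: pivot 2 → sign +
step 1: pivot -1 → sign −
step 2: pivot 4 → sign +
step 3: pivot -2 → sign −
step 4: row/col 4 already zero → sign 0
signature = (2, 2, 1)

Answer: (2, 2, 1)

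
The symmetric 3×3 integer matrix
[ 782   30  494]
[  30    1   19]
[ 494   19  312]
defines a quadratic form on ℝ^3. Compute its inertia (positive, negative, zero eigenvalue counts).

Answer: (1, 2, 0)

Derivation:
step 0: pivot 782 → sign +
step 1: pivot -59/391 → sign −
step 2: pivot -3/59 → sign −
signature = (1, 2, 0)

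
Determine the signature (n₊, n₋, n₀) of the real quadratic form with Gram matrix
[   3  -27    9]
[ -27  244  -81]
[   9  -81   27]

Answer: (2, 0, 1)

Derivation:
step 0: pivot 3 → sign +
step 1: pivot 1 → sign +
step 2: row/col 2 already zero → sign 0
signature = (2, 0, 1)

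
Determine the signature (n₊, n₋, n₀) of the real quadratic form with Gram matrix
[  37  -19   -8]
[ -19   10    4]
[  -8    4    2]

Answer: (3, 0, 0)

Derivation:
step 0: pivot 37 → sign +
step 1: pivot 9/37 → sign +
step 2: pivot 2/9 → sign +
signature = (3, 0, 0)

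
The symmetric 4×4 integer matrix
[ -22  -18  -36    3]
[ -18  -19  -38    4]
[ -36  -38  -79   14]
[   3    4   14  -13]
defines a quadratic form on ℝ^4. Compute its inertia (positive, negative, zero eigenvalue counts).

step 0: pivot -22 → sign −
step 1: pivot -47/11 → sign −
step 2: pivot -3 → sign −
step 3: pivot -3/94 → sign −
signature = (0, 4, 0)

Answer: (0, 4, 0)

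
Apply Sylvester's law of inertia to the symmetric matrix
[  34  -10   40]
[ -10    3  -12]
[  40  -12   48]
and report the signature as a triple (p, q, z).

step 0: pivot 34 → sign +
step 1: pivot 1/17 → sign +
step 2: row/col 2 already zero → sign 0
signature = (2, 0, 1)

Answer: (2, 0, 1)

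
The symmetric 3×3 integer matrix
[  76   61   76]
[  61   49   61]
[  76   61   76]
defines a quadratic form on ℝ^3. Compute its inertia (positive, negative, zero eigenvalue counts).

Answer: (2, 0, 1)

Derivation:
step 0: pivot 76 → sign +
step 1: pivot 3/76 → sign +
step 2: row/col 2 already zero → sign 0
signature = (2, 0, 1)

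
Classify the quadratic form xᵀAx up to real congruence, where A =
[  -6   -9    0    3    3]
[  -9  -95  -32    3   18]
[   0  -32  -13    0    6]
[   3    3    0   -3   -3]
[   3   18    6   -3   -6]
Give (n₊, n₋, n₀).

step 0: pivot -6 → sign −
step 1: pivot -163/2 → sign −
step 2: pivot -71/163 → sign −
step 3: pivot -48/71 → sign −
step 4: pivot -3/16 → sign −
signature = (0, 5, 0)

Answer: (0, 5, 0)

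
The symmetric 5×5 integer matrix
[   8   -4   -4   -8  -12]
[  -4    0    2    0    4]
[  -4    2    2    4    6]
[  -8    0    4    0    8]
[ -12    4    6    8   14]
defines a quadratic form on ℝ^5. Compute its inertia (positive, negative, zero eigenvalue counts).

step 0: pivot 8 → sign +
step 1: pivot -2 → sign −
step 2: pivot -2 → sign −
step 3: row/col 3 already zero → sign 0
step 4: row/col 4 already zero → sign 0
signature = (1, 2, 2)

Answer: (1, 2, 2)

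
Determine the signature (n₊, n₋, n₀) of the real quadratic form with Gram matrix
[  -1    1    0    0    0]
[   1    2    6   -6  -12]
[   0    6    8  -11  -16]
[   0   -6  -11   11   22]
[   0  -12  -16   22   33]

step 0: pivot -1 → sign −
step 1: pivot 3 → sign +
step 2: pivot -4 → sign −
step 3: pivot -3/4 → sign −
step 4: pivot 1 → sign +
signature = (2, 3, 0)

Answer: (2, 3, 0)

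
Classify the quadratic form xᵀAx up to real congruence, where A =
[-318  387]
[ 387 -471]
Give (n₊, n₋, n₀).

Answer: (0, 2, 0)

Derivation:
step 0: pivot -318 → sign −
step 1: pivot -3/106 → sign −
signature = (0, 2, 0)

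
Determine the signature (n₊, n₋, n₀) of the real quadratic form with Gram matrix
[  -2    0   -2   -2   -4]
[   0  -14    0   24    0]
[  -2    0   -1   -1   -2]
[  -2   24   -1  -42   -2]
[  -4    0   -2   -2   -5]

step 0: pivot -2 → sign −
step 1: pivot -14 → sign −
step 2: pivot 1 → sign +
step 3: pivot 1/7 → sign +
step 4: pivot -1 → sign −
signature = (2, 3, 0)

Answer: (2, 3, 0)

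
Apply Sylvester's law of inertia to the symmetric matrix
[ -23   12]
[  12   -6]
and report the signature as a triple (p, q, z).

Answer: (1, 1, 0)

Derivation:
step 0: pivot -23 → sign −
step 1: pivot 6/23 → sign +
signature = (1, 1, 0)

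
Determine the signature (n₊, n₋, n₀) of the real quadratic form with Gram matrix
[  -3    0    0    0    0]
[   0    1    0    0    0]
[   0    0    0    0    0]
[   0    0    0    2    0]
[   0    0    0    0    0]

step 0: pivot -3 → sign −
step 1: pivot 1 → sign +
step 2: pivot 2 → sign +
step 3: row/col 3 already zero → sign 0
step 4: row/col 4 already zero → sign 0
signature = (2, 1, 2)

Answer: (2, 1, 2)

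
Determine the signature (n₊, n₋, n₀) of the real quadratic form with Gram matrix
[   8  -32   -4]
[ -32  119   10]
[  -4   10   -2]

step 0: pivot 8 → sign +
step 1: pivot -9 → sign −
step 2: row/col 2 already zero → sign 0
signature = (1, 1, 1)

Answer: (1, 1, 1)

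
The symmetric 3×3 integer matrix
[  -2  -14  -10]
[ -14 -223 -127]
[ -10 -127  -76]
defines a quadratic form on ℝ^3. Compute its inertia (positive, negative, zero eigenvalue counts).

step 0: pivot -2 → sign −
step 1: pivot -125 → sign −
step 2: pivot -1/125 → sign −
signature = (0, 3, 0)

Answer: (0, 3, 0)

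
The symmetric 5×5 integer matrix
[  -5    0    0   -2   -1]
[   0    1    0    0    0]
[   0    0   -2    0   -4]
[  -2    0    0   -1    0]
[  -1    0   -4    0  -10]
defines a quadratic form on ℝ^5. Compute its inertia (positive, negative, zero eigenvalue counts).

step 0: pivot -5 → sign −
step 1: pivot 1 → sign +
step 2: pivot -2 → sign −
step 3: pivot -1/5 → sign −
step 4: pivot -1 → sign −
signature = (1, 4, 0)

Answer: (1, 4, 0)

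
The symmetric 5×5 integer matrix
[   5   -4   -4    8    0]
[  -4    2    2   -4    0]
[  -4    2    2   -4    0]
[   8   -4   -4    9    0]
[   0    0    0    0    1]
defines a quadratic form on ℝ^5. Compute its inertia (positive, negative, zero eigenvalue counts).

step 0: pivot 5 → sign +
step 1: pivot -6/5 → sign −
step 2: pivot 1 → sign +
step 3: pivot 1 → sign +
step 4: row/col 4 already zero → sign 0
signature = (3, 1, 1)

Answer: (3, 1, 1)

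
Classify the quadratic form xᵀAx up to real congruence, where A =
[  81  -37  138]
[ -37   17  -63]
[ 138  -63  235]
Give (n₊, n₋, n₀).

step 0: pivot 81 → sign +
step 1: pivot 8/81 → sign +
step 2: pivot -1/8 → sign −
signature = (2, 1, 0)

Answer: (2, 1, 0)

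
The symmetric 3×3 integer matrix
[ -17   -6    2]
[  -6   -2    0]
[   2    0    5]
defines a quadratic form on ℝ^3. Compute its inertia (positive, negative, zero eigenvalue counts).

step 0: pivot -17 → sign −
step 1: pivot 2/17 → sign +
step 2: pivot 1 → sign +
signature = (2, 1, 0)

Answer: (2, 1, 0)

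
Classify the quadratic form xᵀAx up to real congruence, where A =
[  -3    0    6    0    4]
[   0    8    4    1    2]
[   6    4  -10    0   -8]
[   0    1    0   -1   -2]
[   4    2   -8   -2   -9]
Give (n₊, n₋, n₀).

step 0: pivot -3 → sign −
step 1: pivot 8 → sign +
step 2: pivot -9/8 → sign −
step 3: pivot 2/9 → sign +
step 4: pivot 1/3 → sign +
signature = (3, 2, 0)

Answer: (3, 2, 0)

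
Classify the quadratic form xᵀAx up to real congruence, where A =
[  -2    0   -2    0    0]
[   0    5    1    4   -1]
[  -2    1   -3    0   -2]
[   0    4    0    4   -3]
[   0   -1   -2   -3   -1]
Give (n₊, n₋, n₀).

Answer: (3, 2, 0)

Derivation:
step 0: pivot -2 → sign −
step 1: pivot 5 → sign +
step 2: pivot -6/5 → sign −
step 3: pivot 4/3 → sign +
step 4: pivot 3/4 → sign +
signature = (3, 2, 0)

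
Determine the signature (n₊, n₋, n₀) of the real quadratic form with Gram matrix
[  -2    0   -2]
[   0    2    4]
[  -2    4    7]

Answer: (2, 1, 0)

Derivation:
step 0: pivot -2 → sign −
step 1: pivot 2 → sign +
step 2: pivot 1 → sign +
signature = (2, 1, 0)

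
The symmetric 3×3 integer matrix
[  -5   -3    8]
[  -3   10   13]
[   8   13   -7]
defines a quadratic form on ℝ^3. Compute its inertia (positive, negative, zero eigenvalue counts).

step 0: pivot -5 → sign −
step 1: pivot 59/5 → sign +
step 2: pivot 6/59 → sign +
signature = (2, 1, 0)

Answer: (2, 1, 0)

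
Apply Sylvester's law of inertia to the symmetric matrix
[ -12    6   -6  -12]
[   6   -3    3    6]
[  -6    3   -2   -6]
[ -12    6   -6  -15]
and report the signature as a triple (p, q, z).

step 0: pivot -12 → sign −
step 1: pivot 1 → sign +
step 2: pivot -3 → sign −
step 3: row/col 3 already zero → sign 0
signature = (1, 2, 1)

Answer: (1, 2, 1)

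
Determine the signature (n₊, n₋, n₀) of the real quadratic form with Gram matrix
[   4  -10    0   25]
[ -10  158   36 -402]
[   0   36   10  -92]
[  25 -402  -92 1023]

Answer: (4, 0, 0)

Derivation:
step 0: pivot 4 → sign +
step 1: pivot 133 → sign +
step 2: pivot 34/133 → sign +
step 3: pivot 3/34 → sign +
signature = (4, 0, 0)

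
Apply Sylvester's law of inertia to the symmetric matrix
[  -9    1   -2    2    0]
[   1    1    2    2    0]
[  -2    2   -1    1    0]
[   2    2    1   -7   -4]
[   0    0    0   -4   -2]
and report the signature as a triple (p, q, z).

Answer: (1, 4, 0)

Derivation:
step 0: pivot -9 → sign −
step 1: pivot 10/9 → sign +
step 2: pivot -17/5 → sign −
step 3: pivot -142/17 → sign −
step 4: pivot -6/71 → sign −
signature = (1, 4, 0)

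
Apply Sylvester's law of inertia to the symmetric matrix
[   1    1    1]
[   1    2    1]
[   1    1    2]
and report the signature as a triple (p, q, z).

Answer: (3, 0, 0)

Derivation:
step 0: pivot 1 → sign +
step 1: pivot 1 → sign +
step 2: pivot 1 → sign +
signature = (3, 0, 0)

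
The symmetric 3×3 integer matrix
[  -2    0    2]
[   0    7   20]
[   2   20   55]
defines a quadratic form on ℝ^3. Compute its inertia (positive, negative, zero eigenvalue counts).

step 0: pivot -2 → sign −
step 1: pivot 7 → sign +
step 2: pivot -1/7 → sign −
signature = (1, 2, 0)

Answer: (1, 2, 0)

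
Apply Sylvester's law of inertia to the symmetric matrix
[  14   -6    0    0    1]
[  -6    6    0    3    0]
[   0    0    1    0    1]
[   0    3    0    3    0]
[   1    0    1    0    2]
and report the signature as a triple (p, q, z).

Answer: (5, 0, 0)

Derivation:
step 0: pivot 14 → sign +
step 1: pivot 24/7 → sign +
step 2: pivot 1 → sign +
step 3: pivot 3/8 → sign +
step 4: pivot 1/2 → sign +
signature = (5, 0, 0)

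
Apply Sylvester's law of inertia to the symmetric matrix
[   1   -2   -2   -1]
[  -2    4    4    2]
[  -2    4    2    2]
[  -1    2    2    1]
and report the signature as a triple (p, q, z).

Answer: (1, 1, 2)

Derivation:
step 0: pivot 1 → sign +
step 1: pivot -2 → sign −
step 2: row/col 2 already zero → sign 0
step 3: row/col 3 already zero → sign 0
signature = (1, 1, 2)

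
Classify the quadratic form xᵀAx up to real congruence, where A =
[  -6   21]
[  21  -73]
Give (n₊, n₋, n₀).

Answer: (1, 1, 0)

Derivation:
step 0: pivot -6 → sign −
step 1: pivot 1/2 → sign +
signature = (1, 1, 0)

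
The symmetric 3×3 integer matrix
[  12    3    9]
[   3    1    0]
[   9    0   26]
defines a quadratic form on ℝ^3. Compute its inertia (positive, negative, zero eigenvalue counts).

Answer: (2, 1, 0)

Derivation:
step 0: pivot 12 → sign +
step 1: pivot 1/4 → sign +
step 2: pivot -1 → sign −
signature = (2, 1, 0)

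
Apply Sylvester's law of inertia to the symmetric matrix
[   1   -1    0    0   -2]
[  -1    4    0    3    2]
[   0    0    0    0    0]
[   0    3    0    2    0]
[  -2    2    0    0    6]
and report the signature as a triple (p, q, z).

Answer: (3, 1, 1)

Derivation:
step 0: pivot 1 → sign +
step 1: pivot 3 → sign +
step 2: pivot -1 → sign −
step 3: pivot 2 → sign +
step 4: row/col 4 already zero → sign 0
signature = (3, 1, 1)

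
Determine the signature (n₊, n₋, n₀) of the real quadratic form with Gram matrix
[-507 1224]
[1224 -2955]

Answer: (0, 2, 0)

Derivation:
step 0: pivot -507 → sign −
step 1: pivot -3/169 → sign −
signature = (0, 2, 0)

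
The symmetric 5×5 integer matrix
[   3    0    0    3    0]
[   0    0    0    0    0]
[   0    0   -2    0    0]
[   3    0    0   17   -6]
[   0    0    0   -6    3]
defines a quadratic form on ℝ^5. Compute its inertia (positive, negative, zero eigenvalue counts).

Answer: (3, 1, 1)

Derivation:
step 0: pivot 3 → sign +
step 1: pivot -2 → sign −
step 2: pivot 14 → sign +
step 3: pivot 3/7 → sign +
step 4: row/col 4 already zero → sign 0
signature = (3, 1, 1)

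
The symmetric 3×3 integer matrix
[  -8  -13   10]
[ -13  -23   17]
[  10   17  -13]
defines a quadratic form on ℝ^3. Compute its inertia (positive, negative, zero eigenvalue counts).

Answer: (0, 3, 0)

Derivation:
step 0: pivot -8 → sign −
step 1: pivot -15/8 → sign −
step 2: pivot -1/5 → sign −
signature = (0, 3, 0)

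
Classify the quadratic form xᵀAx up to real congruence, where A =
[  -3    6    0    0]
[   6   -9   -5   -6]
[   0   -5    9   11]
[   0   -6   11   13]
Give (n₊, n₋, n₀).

step 0: pivot -3 → sign −
step 1: pivot 3 → sign +
step 2: pivot 2/3 → sign +
step 3: pivot -1/2 → sign −
signature = (2, 2, 0)

Answer: (2, 2, 0)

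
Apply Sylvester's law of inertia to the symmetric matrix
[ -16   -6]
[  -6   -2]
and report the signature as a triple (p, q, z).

step 0: pivot -16 → sign −
step 1: pivot 1/4 → sign +
signature = (1, 1, 0)

Answer: (1, 1, 0)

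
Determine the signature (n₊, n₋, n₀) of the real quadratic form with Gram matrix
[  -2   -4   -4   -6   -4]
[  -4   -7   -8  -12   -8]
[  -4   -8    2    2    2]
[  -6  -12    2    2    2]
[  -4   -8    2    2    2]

step 0: pivot -2 → sign −
step 1: pivot 1 → sign +
step 2: pivot 10 → sign +
step 3: pivot 2/5 → sign +
step 4: row/col 4 already zero → sign 0
signature = (3, 1, 1)

Answer: (3, 1, 1)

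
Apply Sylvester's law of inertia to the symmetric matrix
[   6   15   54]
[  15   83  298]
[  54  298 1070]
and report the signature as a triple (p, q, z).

Answer: (3, 0, 0)

Derivation:
step 0: pivot 6 → sign +
step 1: pivot 91/2 → sign +
step 2: pivot 6/91 → sign +
signature = (3, 0, 0)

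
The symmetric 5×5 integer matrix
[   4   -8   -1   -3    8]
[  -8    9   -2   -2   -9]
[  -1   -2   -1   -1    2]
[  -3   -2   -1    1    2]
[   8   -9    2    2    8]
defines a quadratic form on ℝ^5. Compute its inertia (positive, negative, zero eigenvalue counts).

step 0: pivot 4 → sign +
step 1: pivot -7 → sign −
step 2: pivot 29/28 → sign +
step 3: pivot 6/29 → sign +
step 4: pivot -1 → sign −
signature = (3, 2, 0)

Answer: (3, 2, 0)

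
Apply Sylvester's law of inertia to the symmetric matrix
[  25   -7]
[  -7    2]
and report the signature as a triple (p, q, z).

Answer: (2, 0, 0)

Derivation:
step 0: pivot 25 → sign +
step 1: pivot 1/25 → sign +
signature = (2, 0, 0)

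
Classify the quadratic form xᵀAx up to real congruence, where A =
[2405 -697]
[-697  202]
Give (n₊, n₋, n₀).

Answer: (2, 0, 0)

Derivation:
step 0: pivot 2405 → sign +
step 1: pivot 1/2405 → sign +
signature = (2, 0, 0)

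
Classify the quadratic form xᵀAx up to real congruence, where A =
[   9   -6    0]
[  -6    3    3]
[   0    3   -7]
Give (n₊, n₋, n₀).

step 0: pivot 9 → sign +
step 1: pivot -1 → sign −
step 2: pivot 2 → sign +
signature = (2, 1, 0)

Answer: (2, 1, 0)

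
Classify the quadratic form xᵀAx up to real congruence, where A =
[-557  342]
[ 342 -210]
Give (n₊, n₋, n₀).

step 0: pivot -557 → sign −
step 1: pivot -6/557 → sign −
signature = (0, 2, 0)

Answer: (0, 2, 0)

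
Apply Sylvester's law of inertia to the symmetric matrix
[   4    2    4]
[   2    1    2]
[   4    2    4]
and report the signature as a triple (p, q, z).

step 0: pivot 4 → sign +
step 1: row/col 1 already zero → sign 0
step 2: row/col 2 already zero → sign 0
signature = (1, 0, 2)

Answer: (1, 0, 2)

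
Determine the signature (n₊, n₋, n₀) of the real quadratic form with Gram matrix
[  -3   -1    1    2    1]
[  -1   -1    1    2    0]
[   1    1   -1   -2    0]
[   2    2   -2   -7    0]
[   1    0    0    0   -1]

Answer: (0, 4, 1)

Derivation:
step 0: pivot -3 → sign −
step 1: pivot -2/3 → sign −
step 2: pivot -3 → sign −
step 3: pivot -1/2 → sign −
step 4: row/col 4 already zero → sign 0
signature = (0, 4, 1)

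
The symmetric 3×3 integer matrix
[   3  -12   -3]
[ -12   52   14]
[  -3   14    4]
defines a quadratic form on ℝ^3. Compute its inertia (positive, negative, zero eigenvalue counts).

step 0: pivot 3 → sign +
step 1: pivot 4 → sign +
step 2: row/col 2 already zero → sign 0
signature = (2, 0, 1)

Answer: (2, 0, 1)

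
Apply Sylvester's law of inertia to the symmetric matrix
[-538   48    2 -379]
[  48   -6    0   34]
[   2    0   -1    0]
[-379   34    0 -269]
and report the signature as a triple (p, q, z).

step 0: pivot -538 → sign −
step 1: pivot -462/269 → sign −
step 2: pivot -75/77 → sign −
step 3: pivot -1/150 → sign −
signature = (0, 4, 0)

Answer: (0, 4, 0)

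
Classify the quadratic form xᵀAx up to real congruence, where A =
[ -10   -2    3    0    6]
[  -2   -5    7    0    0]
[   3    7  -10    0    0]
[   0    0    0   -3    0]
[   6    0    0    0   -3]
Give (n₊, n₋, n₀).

Answer: (1, 4, 0)

Derivation:
step 0: pivot -10 → sign −
step 1: pivot -23/5 → sign −
step 2: pivot -9/46 → sign −
step 3: pivot -3 → sign −
step 4: pivot 1 → sign +
signature = (1, 4, 0)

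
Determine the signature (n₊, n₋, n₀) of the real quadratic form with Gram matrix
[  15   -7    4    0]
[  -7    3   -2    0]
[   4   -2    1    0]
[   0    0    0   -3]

Answer: (1, 2, 1)

Derivation:
step 0: pivot 15 → sign +
step 1: pivot -4/15 → sign −
step 2: pivot -3 → sign −
step 3: row/col 3 already zero → sign 0
signature = (1, 2, 1)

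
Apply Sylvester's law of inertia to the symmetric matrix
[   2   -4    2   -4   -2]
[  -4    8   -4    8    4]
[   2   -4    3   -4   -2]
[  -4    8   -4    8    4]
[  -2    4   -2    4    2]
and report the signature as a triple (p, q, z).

Answer: (2, 0, 3)

Derivation:
step 0: pivot 2 → sign +
step 1: pivot 1 → sign +
step 2: row/col 2 already zero → sign 0
step 3: row/col 3 already zero → sign 0
step 4: row/col 4 already zero → sign 0
signature = (2, 0, 3)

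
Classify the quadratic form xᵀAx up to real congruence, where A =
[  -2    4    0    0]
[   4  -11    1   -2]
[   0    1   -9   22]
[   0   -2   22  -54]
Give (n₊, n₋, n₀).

step 0: pivot -2 → sign −
step 1: pivot -3 → sign −
step 2: pivot -26/3 → sign −
step 3: pivot -2/13 → sign −
signature = (0, 4, 0)

Answer: (0, 4, 0)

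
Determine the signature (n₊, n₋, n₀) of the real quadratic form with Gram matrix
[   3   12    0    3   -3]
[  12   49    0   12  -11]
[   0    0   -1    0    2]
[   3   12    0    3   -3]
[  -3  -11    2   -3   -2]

step 0: pivot 3 → sign +
step 1: pivot 1 → sign +
step 2: pivot -1 → sign −
step 3: pivot -2 → sign −
step 4: row/col 4 already zero → sign 0
signature = (2, 2, 1)

Answer: (2, 2, 1)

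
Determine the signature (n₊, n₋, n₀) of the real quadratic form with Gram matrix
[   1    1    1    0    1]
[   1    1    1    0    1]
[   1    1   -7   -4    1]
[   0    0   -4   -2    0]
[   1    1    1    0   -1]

Answer: (1, 2, 2)

Derivation:
step 0: pivot 1 → sign +
step 1: pivot -8 → sign −
step 2: pivot -2 → sign −
step 3: row/col 3 already zero → sign 0
step 4: row/col 4 already zero → sign 0
signature = (1, 2, 2)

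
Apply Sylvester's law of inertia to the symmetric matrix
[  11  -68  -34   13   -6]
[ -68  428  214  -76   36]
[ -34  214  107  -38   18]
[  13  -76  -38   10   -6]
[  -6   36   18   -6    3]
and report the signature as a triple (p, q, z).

step 0: pivot 11 → sign +
step 1: pivot 84/11 → sign +
step 2: pivot -55/7 → sign −
step 3: pivot -3/55 → sign −
step 4: row/col 4 already zero → sign 0
signature = (2, 2, 1)

Answer: (2, 2, 1)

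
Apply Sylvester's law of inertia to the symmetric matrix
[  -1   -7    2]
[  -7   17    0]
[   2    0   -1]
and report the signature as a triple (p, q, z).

Answer: (2, 1, 0)

Derivation:
step 0: pivot -1 → sign −
step 1: pivot 66 → sign +
step 2: pivot 1/33 → sign +
signature = (2, 1, 0)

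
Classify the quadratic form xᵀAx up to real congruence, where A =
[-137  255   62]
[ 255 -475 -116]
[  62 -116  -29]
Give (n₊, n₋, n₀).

Answer: (1, 2, 0)

Derivation:
step 0: pivot -137 → sign −
step 1: pivot -50/137 → sign −
step 2: pivot 1/25 → sign +
signature = (1, 2, 0)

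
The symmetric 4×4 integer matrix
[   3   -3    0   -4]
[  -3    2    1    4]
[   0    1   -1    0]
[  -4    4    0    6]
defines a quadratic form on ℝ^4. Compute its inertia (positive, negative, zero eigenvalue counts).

Answer: (2, 1, 1)

Derivation:
step 0: pivot 3 → sign +
step 1: pivot -1 → sign −
step 2: pivot 2/3 → sign +
step 3: row/col 3 already zero → sign 0
signature = (2, 1, 1)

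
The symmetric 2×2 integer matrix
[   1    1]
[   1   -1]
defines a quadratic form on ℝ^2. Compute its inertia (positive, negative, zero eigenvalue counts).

Answer: (1, 1, 0)

Derivation:
step 0: pivot 1 → sign +
step 1: pivot -2 → sign −
signature = (1, 1, 0)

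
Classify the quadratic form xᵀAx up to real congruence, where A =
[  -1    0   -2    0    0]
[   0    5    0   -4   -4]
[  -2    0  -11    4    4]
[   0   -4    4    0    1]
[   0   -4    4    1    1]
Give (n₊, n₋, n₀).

Answer: (2, 3, 0)

Derivation:
step 0: pivot -1 → sign −
step 1: pivot 5 → sign +
step 2: pivot -7 → sign −
step 3: pivot -32/35 → sign −
step 4: pivot 3/32 → sign +
signature = (2, 3, 0)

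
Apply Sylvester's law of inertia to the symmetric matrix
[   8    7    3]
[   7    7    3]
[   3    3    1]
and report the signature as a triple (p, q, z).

step 0: pivot 8 → sign +
step 1: pivot 7/8 → sign +
step 2: pivot -2/7 → sign −
signature = (2, 1, 0)

Answer: (2, 1, 0)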